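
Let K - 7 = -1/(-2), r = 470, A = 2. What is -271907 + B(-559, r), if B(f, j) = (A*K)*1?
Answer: -271892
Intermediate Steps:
K = 15/2 (K = 7 - 1/(-2) = 7 - 1*(-½) = 7 + ½ = 15/2 ≈ 7.5000)
B(f, j) = 15 (B(f, j) = (2*(15/2))*1 = 15*1 = 15)
-271907 + B(-559, r) = -271907 + 15 = -271892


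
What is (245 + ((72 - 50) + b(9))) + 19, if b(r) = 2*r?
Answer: 304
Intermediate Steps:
(245 + ((72 - 50) + b(9))) + 19 = (245 + ((72 - 50) + 2*9)) + 19 = (245 + (22 + 18)) + 19 = (245 + 40) + 19 = 285 + 19 = 304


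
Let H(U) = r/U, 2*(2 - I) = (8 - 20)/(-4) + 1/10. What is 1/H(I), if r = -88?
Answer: -9/1760 ≈ -0.0051136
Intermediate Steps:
I = 9/20 (I = 2 - ((8 - 20)/(-4) + 1/10)/2 = 2 - (-12*(-¼) + 1*(⅒))/2 = 2 - (3 + ⅒)/2 = 2 - ½*31/10 = 2 - 31/20 = 9/20 ≈ 0.45000)
H(U) = -88/U
1/H(I) = 1/(-88/9/20) = 1/(-88*20/9) = 1/(-1760/9) = -9/1760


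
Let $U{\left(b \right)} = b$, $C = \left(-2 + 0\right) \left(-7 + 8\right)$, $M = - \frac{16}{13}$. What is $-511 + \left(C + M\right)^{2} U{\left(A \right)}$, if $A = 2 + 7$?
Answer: $- \frac{70483}{169} \approx -417.06$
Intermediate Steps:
$M = - \frac{16}{13}$ ($M = \left(-16\right) \frac{1}{13} = - \frac{16}{13} \approx -1.2308$)
$A = 9$
$C = -2$ ($C = \left(-2\right) 1 = -2$)
$-511 + \left(C + M\right)^{2} U{\left(A \right)} = -511 + \left(-2 - \frac{16}{13}\right)^{2} \cdot 9 = -511 + \left(- \frac{42}{13}\right)^{2} \cdot 9 = -511 + \frac{1764}{169} \cdot 9 = -511 + \frac{15876}{169} = - \frac{70483}{169}$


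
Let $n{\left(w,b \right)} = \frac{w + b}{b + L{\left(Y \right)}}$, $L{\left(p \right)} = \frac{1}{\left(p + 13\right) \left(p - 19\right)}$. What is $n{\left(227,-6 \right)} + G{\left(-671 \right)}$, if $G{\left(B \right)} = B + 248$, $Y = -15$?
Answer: $- \frac{187189}{407} \approx -459.92$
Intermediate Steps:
$G{\left(B \right)} = 248 + B$
$L{\left(p \right)} = \frac{1}{\left(-19 + p\right) \left(13 + p\right)}$ ($L{\left(p \right)} = \frac{1}{\left(13 + p\right) \left(-19 + p\right)} = \frac{1}{\left(-19 + p\right) \left(13 + p\right)}$)
$n{\left(w,b \right)} = \frac{b + w}{\frac{1}{68} + b}$ ($n{\left(w,b \right)} = \frac{w + b}{b + \frac{1}{-247 + \left(-15\right)^{2} - -90}} = \frac{b + w}{b + \frac{1}{-247 + 225 + 90}} = \frac{b + w}{b + \frac{1}{68}} = \frac{b + w}{\frac{1}{68} + b}$)
$n{\left(227,-6 \right)} + G{\left(-671 \right)} = \frac{68 \left(-6 + 227\right)}{1 + 68 \left(-6\right)} + \left(248 - 671\right) = 68 \frac{1}{1 - 408} \cdot 221 - 423 = 68 \frac{1}{-407} \cdot 221 - 423 = 68 \left(- \frac{1}{407}\right) 221 - 423 = - \frac{15028}{407} - 423 = - \frac{187189}{407}$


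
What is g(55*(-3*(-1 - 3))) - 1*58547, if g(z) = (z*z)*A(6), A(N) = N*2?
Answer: 5168653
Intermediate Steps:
A(N) = 2*N
g(z) = 12*z² (g(z) = (z*z)*(2*6) = z²*12 = 12*z²)
g(55*(-3*(-1 - 3))) - 1*58547 = 12*(55*(-3*(-1 - 3)))² - 1*58547 = 12*(55*(-3*(-4)))² - 58547 = 12*(55*12)² - 58547 = 12*660² - 58547 = 12*435600 - 58547 = 5227200 - 58547 = 5168653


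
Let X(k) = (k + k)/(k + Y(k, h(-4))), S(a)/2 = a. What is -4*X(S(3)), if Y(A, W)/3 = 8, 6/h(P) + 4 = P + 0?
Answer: -8/5 ≈ -1.6000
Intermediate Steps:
S(a) = 2*a
h(P) = 6/(-4 + P) (h(P) = 6/(-4 + (P + 0)) = 6/(-4 + P))
Y(A, W) = 24 (Y(A, W) = 3*8 = 24)
X(k) = 2*k/(24 + k) (X(k) = (k + k)/(k + 24) = (2*k)/(24 + k) = 2*k/(24 + k))
-4*X(S(3)) = -8*2*3/(24 + 2*3) = -8*6/(24 + 6) = -8*6/30 = -4*⅖ = -8/5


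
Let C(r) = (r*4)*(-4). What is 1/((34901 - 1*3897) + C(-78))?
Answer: 1/32252 ≈ 3.1006e-5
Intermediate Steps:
C(r) = -16*r (C(r) = (4*r)*(-4) = -16*r)
1/((34901 - 1*3897) + C(-78)) = 1/((34901 - 1*3897) - 16*(-78)) = 1/((34901 - 3897) + 1248) = 1/(31004 + 1248) = 1/32252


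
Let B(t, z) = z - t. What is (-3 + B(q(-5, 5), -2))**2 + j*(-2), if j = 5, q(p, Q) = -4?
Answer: -9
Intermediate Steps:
(-3 + B(q(-5, 5), -2))**2 + j*(-2) = (-3 + (-2 - 1*(-4)))**2 + 5*(-2) = (-3 + (-2 + 4))**2 - 10 = (-3 + 2)**2 - 10 = (-1)**2 - 10 = 1 - 10 = -9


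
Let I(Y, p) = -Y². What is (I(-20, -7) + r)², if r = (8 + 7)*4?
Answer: 115600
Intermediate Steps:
r = 60 (r = 15*4 = 60)
(I(-20, -7) + r)² = (-1*(-20)² + 60)² = (-1*400 + 60)² = (-400 + 60)² = (-340)² = 115600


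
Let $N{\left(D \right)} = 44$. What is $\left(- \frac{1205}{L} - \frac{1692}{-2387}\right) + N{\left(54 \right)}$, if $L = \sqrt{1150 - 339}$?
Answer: $\frac{106720}{2387} - \frac{1205 \sqrt{811}}{811} \approx 2.3956$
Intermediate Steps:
$L = \sqrt{811} \approx 28.478$
$\left(- \frac{1205}{L} - \frac{1692}{-2387}\right) + N{\left(54 \right)} = \left(- \frac{1205}{\sqrt{811}} - \frac{1692}{-2387}\right) + 44 = \left(- 1205 \frac{\sqrt{811}}{811} - - \frac{1692}{2387}\right) + 44 = \left(- \frac{1205 \sqrt{811}}{811} + \frac{1692}{2387}\right) + 44 = \left(\frac{1692}{2387} - \frac{1205 \sqrt{811}}{811}\right) + 44 = \frac{106720}{2387} - \frac{1205 \sqrt{811}}{811}$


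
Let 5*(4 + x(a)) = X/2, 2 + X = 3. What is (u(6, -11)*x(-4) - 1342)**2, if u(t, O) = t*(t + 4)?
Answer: 2483776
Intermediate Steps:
X = 1 (X = -2 + 3 = 1)
u(t, O) = t*(4 + t)
x(a) = -39/10 (x(a) = -4 + (1/2)/5 = -4 + (1*(1/2))/5 = -4 + (1/5)*(1/2) = -4 + 1/10 = -39/10)
(u(6, -11)*x(-4) - 1342)**2 = ((6*(4 + 6))*(-39/10) - 1342)**2 = ((6*10)*(-39/10) - 1342)**2 = (60*(-39/10) - 1342)**2 = (-234 - 1342)**2 = (-1576)**2 = 2483776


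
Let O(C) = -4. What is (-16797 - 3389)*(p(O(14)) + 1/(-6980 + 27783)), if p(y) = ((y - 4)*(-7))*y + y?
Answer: 95743873438/20803 ≈ 4.6024e+6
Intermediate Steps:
p(y) = y + y*(28 - 7*y) (p(y) = ((-4 + y)*(-7))*y + y = (28 - 7*y)*y + y = y*(28 - 7*y) + y = y + y*(28 - 7*y))
(-16797 - 3389)*(p(O(14)) + 1/(-6980 + 27783)) = (-16797 - 3389)*(-4*(29 - 7*(-4)) + 1/(-6980 + 27783)) = -20186*(-4*(29 + 28) + 1/20803) = -20186*(-4*57 + 1/20803) = -20186*(-228 + 1/20803) = -20186*(-4743083/20803) = 95743873438/20803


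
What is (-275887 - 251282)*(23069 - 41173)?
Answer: 9543867576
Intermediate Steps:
(-275887 - 251282)*(23069 - 41173) = -527169*(-18104) = 9543867576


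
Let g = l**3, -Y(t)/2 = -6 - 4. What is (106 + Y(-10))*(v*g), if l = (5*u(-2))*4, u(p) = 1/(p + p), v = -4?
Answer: 63000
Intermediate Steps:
u(p) = 1/(2*p)
Y(t) = 20 (Y(t) = -2*(-6 - 4) = -2*(-10) = 20)
l = -5 (l = (5*((1/2)/(-2)))*4 = (5*((1/2)*(-1/2)))*4 = (5*(-1/4))*4 = -5/4*4 = -5)
g = -125 (g = (-5)**3 = -125)
(106 + Y(-10))*(v*g) = (106 + 20)*(-4*(-125)) = 126*500 = 63000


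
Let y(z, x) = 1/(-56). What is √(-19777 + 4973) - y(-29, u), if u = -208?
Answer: 1/56 + 2*I*√3701 ≈ 0.017857 + 121.67*I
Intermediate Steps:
y(z, x) = -1/56
√(-19777 + 4973) - y(-29, u) = √(-19777 + 4973) - 1*(-1/56) = √(-14804) + 1/56 = 2*I*√3701 + 1/56 = 1/56 + 2*I*√3701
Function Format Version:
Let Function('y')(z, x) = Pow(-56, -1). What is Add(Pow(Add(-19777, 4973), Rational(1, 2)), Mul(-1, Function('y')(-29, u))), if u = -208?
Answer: Add(Rational(1, 56), Mul(2, I, Pow(3701, Rational(1, 2)))) ≈ Add(0.017857, Mul(121.67, I))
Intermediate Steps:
Function('y')(z, x) = Rational(-1, 56)
Add(Pow(Add(-19777, 4973), Rational(1, 2)), Mul(-1, Function('y')(-29, u))) = Add(Pow(Add(-19777, 4973), Rational(1, 2)), Mul(-1, Rational(-1, 56))) = Add(Pow(-14804, Rational(1, 2)), Rational(1, 56)) = Add(Mul(2, I, Pow(3701, Rational(1, 2))), Rational(1, 56)) = Add(Rational(1, 56), Mul(2, I, Pow(3701, Rational(1, 2))))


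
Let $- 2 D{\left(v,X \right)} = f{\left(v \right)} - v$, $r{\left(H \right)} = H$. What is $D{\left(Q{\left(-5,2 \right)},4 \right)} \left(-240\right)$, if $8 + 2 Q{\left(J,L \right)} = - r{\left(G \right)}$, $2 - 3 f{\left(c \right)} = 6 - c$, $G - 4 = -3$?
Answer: $200$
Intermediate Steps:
$G = 1$ ($G = 4 - 3 = 1$)
$f{\left(c \right)} = - \frac{4}{3} + \frac{c}{3}$ ($f{\left(c \right)} = \frac{2}{3} - \frac{6 - c}{3} = \frac{2}{3} + \left(-2 + \frac{c}{3}\right) = - \frac{4}{3} + \frac{c}{3}$)
$Q{\left(J,L \right)} = - \frac{9}{2}$ ($Q{\left(J,L \right)} = -4 + \frac{\left(-1\right) 1}{2} = -4 + \frac{1}{2} \left(-1\right) = -4 - \frac{1}{2} = - \frac{9}{2}$)
$D{\left(v,X \right)} = \frac{2}{3} + \frac{v}{3}$ ($D{\left(v,X \right)} = - \frac{\left(- \frac{4}{3} + \frac{v}{3}\right) - v}{2} = - \frac{- \frac{4}{3} - \frac{2 v}{3}}{2} = \frac{2}{3} + \frac{v}{3}$)
$D{\left(Q{\left(-5,2 \right)},4 \right)} \left(-240\right) = \left(\frac{2}{3} + \frac{1}{3} \left(- \frac{9}{2}\right)\right) \left(-240\right) = \left(\frac{2}{3} - \frac{3}{2}\right) \left(-240\right) = \left(- \frac{5}{6}\right) \left(-240\right) = 200$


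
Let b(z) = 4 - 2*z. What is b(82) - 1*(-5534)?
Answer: 5374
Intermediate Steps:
b(82) - 1*(-5534) = (4 - 2*82) - 1*(-5534) = (4 - 164) + 5534 = -160 + 5534 = 5374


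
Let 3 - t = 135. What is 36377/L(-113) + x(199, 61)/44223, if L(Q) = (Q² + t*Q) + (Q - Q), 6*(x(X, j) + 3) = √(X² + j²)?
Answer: 536205672/408104585 + √43322/265338 ≈ 1.3147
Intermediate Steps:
t = -132 (t = 3 - 1*135 = 3 - 135 = -132)
x(X, j) = -3 + √(X² + j²)/6
L(Q) = Q² - 132*Q (L(Q) = (Q² - 132*Q) + (Q - Q) = (Q² - 132*Q) + 0 = Q² - 132*Q)
36377/L(-113) + x(199, 61)/44223 = 36377/((-113*(-132 - 113))) + (-3 + √(199² + 61²)/6)/44223 = 36377/((-113*(-245))) + (-3 + √(39601 + 3721)/6)*(1/44223) = 36377/27685 + (-3 + √43322/6)*(1/44223) = 36377*(1/27685) + (-1/14741 + √43322/265338) = 36377/27685 + (-1/14741 + √43322/265338) = 536205672/408104585 + √43322/265338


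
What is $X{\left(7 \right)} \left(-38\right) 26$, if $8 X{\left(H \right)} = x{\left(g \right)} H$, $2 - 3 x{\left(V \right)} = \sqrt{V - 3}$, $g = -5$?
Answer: $- \frac{1729}{3} + \frac{1729 i \sqrt{2}}{3} \approx -576.33 + 815.06 i$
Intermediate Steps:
$x{\left(V \right)} = \frac{2}{3} - \frac{\sqrt{-3 + V}}{3}$ ($x{\left(V \right)} = \frac{2}{3} - \frac{\sqrt{V - 3}}{3} = \frac{2}{3} - \frac{\sqrt{-3 + V}}{3}$)
$X{\left(H \right)} = \frac{H \left(\frac{2}{3} - \frac{2 i \sqrt{2}}{3}\right)}{8}$ ($X{\left(H \right)} = \frac{\left(\frac{2}{3} - \frac{\sqrt{-3 - 5}}{3}\right) H}{8} = \frac{\left(\frac{2}{3} - \frac{\sqrt{-8}}{3}\right) H}{8} = \frac{\left(\frac{2}{3} - \frac{2 i \sqrt{2}}{3}\right) H}{8} = \frac{H \left(\frac{2}{3} - \frac{2 i \sqrt{2}}{3}\right)}{8}$)
$X{\left(7 \right)} \left(-38\right) 26 = \frac{1}{12} \cdot 7 \left(1 - i \sqrt{2}\right) \left(-38\right) 26 = \left(\frac{7}{12} - \frac{7 i \sqrt{2}}{12}\right) \left(-38\right) 26 = \left(- \frac{133}{6} + \frac{133 i \sqrt{2}}{6}\right) 26 = - \frac{1729}{3} + \frac{1729 i \sqrt{2}}{3}$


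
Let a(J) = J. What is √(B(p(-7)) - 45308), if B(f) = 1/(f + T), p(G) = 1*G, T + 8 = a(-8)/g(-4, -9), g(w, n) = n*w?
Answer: I*√850387085/137 ≈ 212.86*I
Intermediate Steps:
T = -74/9 (T = -8 - 8/((-9*(-4))) = -8 - 8/36 = -8 - 8*1/36 = -8 - 2/9 = -74/9 ≈ -8.2222)
p(G) = G
B(f) = 1/(-74/9 + f) (B(f) = 1/(f - 74/9) = 1/(-74/9 + f))
√(B(p(-7)) - 45308) = √(9/(-74 + 9*(-7)) - 45308) = √(9/(-74 - 63) - 45308) = √(9/(-137) - 45308) = √(9*(-1/137) - 45308) = √(-9/137 - 45308) = √(-6207205/137) = I*√850387085/137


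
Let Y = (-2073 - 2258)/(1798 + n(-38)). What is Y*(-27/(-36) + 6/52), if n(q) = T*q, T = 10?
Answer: -194895/73736 ≈ -2.6431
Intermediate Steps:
n(q) = 10*q
Y = -4331/1418 (Y = (-2073 - 2258)/(1798 + 10*(-38)) = -4331/(1798 - 380) = -4331/1418 ≈ -3.0543)
Y*(-27/(-36) + 6/52) = -4331*(-27/(-36) + 6/52)/1418 = -4331*(-27*(-1/36) + 6*(1/52))/1418 = -4331*(¾ + 3/26)/1418 = -4331/1418*45/52 = -194895/73736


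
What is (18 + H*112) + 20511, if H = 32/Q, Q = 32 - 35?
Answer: 58003/3 ≈ 19334.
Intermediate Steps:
Q = -3
H = -32/3 (H = 32/(-3) = 32*(-⅓) = -32/3 ≈ -10.667)
(18 + H*112) + 20511 = (18 - 32/3*112) + 20511 = (18 - 3584/3) + 20511 = -3530/3 + 20511 = 58003/3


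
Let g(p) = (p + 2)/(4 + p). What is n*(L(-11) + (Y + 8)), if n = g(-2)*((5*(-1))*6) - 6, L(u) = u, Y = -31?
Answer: 204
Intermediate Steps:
g(p) = (2 + p)/(4 + p)
n = -6 (n = ((2 - 2)/(4 - 2))*((5*(-1))*6) - 6 = (0/2)*(-5*6) - 6 = ((½)*0)*(-30) - 6 = 0*(-30) - 6 = 0 - 6 = -6)
n*(L(-11) + (Y + 8)) = -6*(-11 + (-31 + 8)) = -6*(-11 - 23) = -6*(-34) = 204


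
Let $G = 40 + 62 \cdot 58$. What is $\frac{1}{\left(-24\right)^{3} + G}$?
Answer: $- \frac{1}{10188} \approx -9.8155 \cdot 10^{-5}$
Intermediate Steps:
$G = 3636$ ($G = 40 + 3596 = 3636$)
$\frac{1}{\left(-24\right)^{3} + G} = \frac{1}{\left(-24\right)^{3} + 3636} = \frac{1}{-13824 + 3636} = \frac{1}{-10188} = - \frac{1}{10188}$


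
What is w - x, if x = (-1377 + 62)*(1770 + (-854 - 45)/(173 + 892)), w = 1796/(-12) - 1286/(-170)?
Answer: 42117622849/18105 ≈ 2.3263e+6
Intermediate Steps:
w = -36236/255 (w = 1796*(-1/12) - 1286*(-1/170) = -449/3 + 643/85 = -36236/255 ≈ -142.10)
x = -495531713/213 (x = -1315*(1770 - 899/1065) = -1315*1884151/1065 = -495531713/213 ≈ -2.3264e+6)
w - x = -36236/255 - 1*(-495531713/213) = -36236/255 + 495531713/213 = 42117622849/18105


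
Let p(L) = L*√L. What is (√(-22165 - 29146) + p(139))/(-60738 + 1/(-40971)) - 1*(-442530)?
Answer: 442530 - 5694969*√139/2488496599 - 40971*I*√51311/2488496599 ≈ 4.4253e+5 - 0.0037295*I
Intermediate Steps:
p(L) = L^(3/2)
(√(-22165 - 29146) + p(139))/(-60738 + 1/(-40971)) - 1*(-442530) = (√(-22165 - 29146) + 139^(3/2))/(-60738 + 1/(-40971)) - 1*(-442530) = (√(-51311) + 139*√139)/(-60738 - 1/40971) + 442530 = (I*√51311 + 139*√139)/(-2488496599/40971) + 442530 = (139*√139 + I*√51311)*(-40971/2488496599) + 442530 = (-5694969*√139/2488496599 - 40971*I*√51311/2488496599) + 442530 = 442530 - 5694969*√139/2488496599 - 40971*I*√51311/2488496599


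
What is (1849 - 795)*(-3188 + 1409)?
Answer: -1875066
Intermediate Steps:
(1849 - 795)*(-3188 + 1409) = 1054*(-1779) = -1875066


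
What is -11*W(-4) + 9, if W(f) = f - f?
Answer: 9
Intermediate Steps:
W(f) = 0
-11*W(-4) + 9 = -11*0 + 9 = 0 + 9 = 9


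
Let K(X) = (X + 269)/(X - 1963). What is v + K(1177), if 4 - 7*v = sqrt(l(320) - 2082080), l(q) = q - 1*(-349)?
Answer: -1163/917 - I*sqrt(2081411)/7 ≈ -1.2683 - 206.1*I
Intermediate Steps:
l(q) = 349 + q (l(q) = q + 349 = 349 + q)
K(X) = (269 + X)/(-1963 + X)
v = 4/7 - I*sqrt(2081411)/7 (v = 4/7 - sqrt((349 + 320) - 2082080)/7 = 4/7 - sqrt(669 - 2082080)/7 = 4/7 - I*sqrt(2081411)/7 ≈ 0.57143 - 206.1*I)
v + K(1177) = (4/7 - I*sqrt(2081411)/7) + (269 + 1177)/(-1963 + 1177) = (4/7 - I*sqrt(2081411)/7) + 1446/(-786) = (4/7 - I*sqrt(2081411)/7) - 1/786*1446 = (4/7 - I*sqrt(2081411)/7) - 241/131 = -1163/917 - I*sqrt(2081411)/7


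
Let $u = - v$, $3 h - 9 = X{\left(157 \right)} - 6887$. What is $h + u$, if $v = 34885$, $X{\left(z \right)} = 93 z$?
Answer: $- \frac{96932}{3} \approx -32311.0$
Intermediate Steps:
$h = \frac{7723}{3}$ ($h = 3 + \frac{93 \cdot 157 - 6887}{3} = 3 + \frac{14601 + \left(-9012 + 2125\right)}{3} = 3 + \frac{14601 - 6887}{3} = 3 + \frac{1}{3} \cdot 7714 = 3 + \frac{7714}{3} = \frac{7723}{3} \approx 2574.3$)
$u = -34885$ ($u = \left(-1\right) 34885 = -34885$)
$h + u = \frac{7723}{3} - 34885 = - \frac{96932}{3}$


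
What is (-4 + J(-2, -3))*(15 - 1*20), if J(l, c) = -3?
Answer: 35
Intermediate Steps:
(-4 + J(-2, -3))*(15 - 1*20) = (-4 - 3)*(15 - 1*20) = -7*(15 - 20) = -7*(-5) = 35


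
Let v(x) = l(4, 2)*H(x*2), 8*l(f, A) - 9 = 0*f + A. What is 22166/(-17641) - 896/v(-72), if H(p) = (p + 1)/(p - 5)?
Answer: -1452001510/2134561 ≈ -680.23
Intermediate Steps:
l(f, A) = 9/8 + A/8 (l(f, A) = 9/8 + (0*f + A)/8 = 9/8 + (0 + A)/8 = 9/8 + A/8)
H(p) = (1 + p)/(-5 + p)
v(x) = 11*(1 + 2*x)/(8*(-5 + 2*x)) (v(x) = (9/8 + (1/8)*2)*((1 + x*2)/(-5 + x*2)) = (9/8 + 1/4)*((1 + 2*x)/(-5 + 2*x)) = 11*((1 + 2*x)/(-5 + 2*x))/8 = 11*(1 + 2*x)/(8*(-5 + 2*x)))
22166/(-17641) - 896/v(-72) = 22166/(-17641) - 896*8*(-5 + 2*(-72))/(11*(1 + 2*(-72))) = 22166*(-1/17641) - 896*8*(-5 - 144)/(11*(1 - 144)) = -22166/17641 - 896/((11/8)*(-143)/(-149)) = -22166/17641 - 896/((11/8)*(-1/149)*(-143)) = -22166/17641 - 896/1573/1192 = -22166/17641 - 896*1192/1573 = -22166/17641 - 1068032/1573 = -1452001510/2134561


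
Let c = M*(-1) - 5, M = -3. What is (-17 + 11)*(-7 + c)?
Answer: 54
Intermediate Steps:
c = -2 (c = -3*(-1) - 5 = 3 - 5 = -2)
(-17 + 11)*(-7 + c) = (-17 + 11)*(-7 - 2) = -6*(-9) = 54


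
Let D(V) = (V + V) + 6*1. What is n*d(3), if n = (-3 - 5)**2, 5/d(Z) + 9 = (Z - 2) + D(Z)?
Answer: 80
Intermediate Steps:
D(V) = 6 + 2*V (D(V) = 2*V + 6 = 6 + 2*V)
d(Z) = 5/(-5 + 3*Z) (d(Z) = 5/(-9 + ((Z - 2) + (6 + 2*Z))) = 5/(-9 + ((-2 + Z) + (6 + 2*Z))) = 5/(-9 + (4 + 3*Z)) = 5/(-5 + 3*Z))
n = 64 (n = (-8)**2 = 64)
n*d(3) = 64*(5/(-5 + 3*3)) = 64*(5/(-5 + 9)) = 64*(5/4) = 80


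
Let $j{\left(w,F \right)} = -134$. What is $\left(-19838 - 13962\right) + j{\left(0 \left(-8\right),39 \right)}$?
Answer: $-33934$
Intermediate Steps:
$\left(-19838 - 13962\right) + j{\left(0 \left(-8\right),39 \right)} = \left(-19838 - 13962\right) - 134 = -33800 - 134 = -33934$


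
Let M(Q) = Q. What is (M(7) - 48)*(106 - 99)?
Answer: -287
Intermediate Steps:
(M(7) - 48)*(106 - 99) = (7 - 48)*(106 - 99) = -41*7 = -287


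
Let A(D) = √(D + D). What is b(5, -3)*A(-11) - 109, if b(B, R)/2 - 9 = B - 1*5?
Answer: -109 + 18*I*√22 ≈ -109.0 + 84.427*I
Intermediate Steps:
b(B, R) = 8 + 2*B (b(B, R) = 18 + 2*(B - 1*5) = 18 + 2*(B - 5) = 18 + 2*(-5 + B) = 18 + (-10 + 2*B) = 8 + 2*B)
A(D) = √2*√D (A(D) = √(2*D) = √2*√D)
b(5, -3)*A(-11) - 109 = (8 + 2*5)*(√2*√(-11)) - 109 = (8 + 10)*(√2*(I*√11)) - 109 = 18*(I*√22) - 109 = 18*I*√22 - 109 = -109 + 18*I*√22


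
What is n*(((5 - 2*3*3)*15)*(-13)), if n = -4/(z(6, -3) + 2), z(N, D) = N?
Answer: -2535/2 ≈ -1267.5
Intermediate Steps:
n = -½ (n = -4/(6 + 2) = -4/8 = -4*⅛ = -½ ≈ -0.50000)
n*(((5 - 2*3*3)*15)*(-13)) = -(5 - 2*3*3)*15*(-13)/2 = -(5 - 6*3)*15*(-13)/2 = -(5 - 18)*15*(-13)/2 = -(-13*15)*(-13)/2 = -(-195)*(-13)/2 = -½*2535 = -2535/2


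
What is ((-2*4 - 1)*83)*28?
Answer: -20916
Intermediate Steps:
((-2*4 - 1)*83)*28 = ((-8 - 1)*83)*28 = -9*83*28 = -747*28 = -20916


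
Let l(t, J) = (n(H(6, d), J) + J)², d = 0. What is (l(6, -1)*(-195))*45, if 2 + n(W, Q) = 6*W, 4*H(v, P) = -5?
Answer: -3869775/4 ≈ -9.6744e+5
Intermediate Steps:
H(v, P) = -5/4 (H(v, P) = (¼)*(-5) = -5/4)
n(W, Q) = -2 + 6*W
l(t, J) = (-19/2 + J)² (l(t, J) = ((-2 + 6*(-5/4)) + J)² = ((-2 - 15/2) + J)² = (-19/2 + J)²)
(l(6, -1)*(-195))*45 = (((-19 + 2*(-1))²/4)*(-195))*45 = (((-19 - 2)²/4)*(-195))*45 = (((¼)*(-21)²)*(-195))*45 = (((¼)*441)*(-195))*45 = ((441/4)*(-195))*45 = -85995/4*45 = -3869775/4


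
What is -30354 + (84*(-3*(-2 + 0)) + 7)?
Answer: -29843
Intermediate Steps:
-30354 + (84*(-3*(-2 + 0)) + 7) = -30354 + (84*(-3*(-2)) + 7) = -30354 + (84*6 + 7) = -30354 + (504 + 7) = -30354 + 511 = -29843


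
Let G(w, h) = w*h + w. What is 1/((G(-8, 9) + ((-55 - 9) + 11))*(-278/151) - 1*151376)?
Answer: -151/22820802 ≈ -6.6168e-6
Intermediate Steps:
G(w, h) = w + h*w (G(w, h) = h*w + w = w + h*w)
1/((G(-8, 9) + ((-55 - 9) + 11))*(-278/151) - 1*151376) = 1/((-8*(1 + 9) + ((-55 - 9) + 11))*(-278/151) - 1*151376) = 1/((-8*10 + (-64 + 11))*(-278*1/151) - 151376) = 1/((-80 - 53)*(-278/151) - 151376) = 1/(-133*(-278/151) - 151376) = 1/(36974/151 - 151376) = 1/(-22820802/151) = -151/22820802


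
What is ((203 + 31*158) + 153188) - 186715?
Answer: -28426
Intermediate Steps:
((203 + 31*158) + 153188) - 186715 = ((203 + 4898) + 153188) - 186715 = (5101 + 153188) - 186715 = 158289 - 186715 = -28426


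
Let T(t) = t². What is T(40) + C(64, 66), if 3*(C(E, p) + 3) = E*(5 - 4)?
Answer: 4855/3 ≈ 1618.3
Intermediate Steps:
C(E, p) = -3 + E/3 (C(E, p) = -3 + (E*(5 - 4))/3 = -3 + (E*1)/3 = -3 + E/3)
T(40) + C(64, 66) = 40² + (-3 + (⅓)*64) = 1600 + (-3 + 64/3) = 1600 + 55/3 = 4855/3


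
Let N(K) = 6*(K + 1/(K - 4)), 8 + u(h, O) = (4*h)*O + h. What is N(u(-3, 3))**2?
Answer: 23001616/289 ≈ 79590.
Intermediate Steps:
u(h, O) = -8 + h + 4*O*h (u(h, O) = -8 + ((4*h)*O + h) = -8 + (4*O*h + h) = -8 + (h + 4*O*h) = -8 + h + 4*O*h)
N(K) = 6*K + 6/(-4 + K) (N(K) = 6*(K + 1/(-4 + K)) = 6*K + 6/(-4 + K))
N(u(-3, 3))**2 = (6*(1 + (-8 - 3 + 4*3*(-3))**2 - 4*(-8 - 3 + 4*3*(-3)))/(-4 + (-8 - 3 + 4*3*(-3))))**2 = (6*(1 + (-8 - 3 - 36)**2 - 4*(-8 - 3 - 36))/(-4 + (-8 - 3 - 36)))**2 = (6*(1 + (-47)**2 - 4*(-47))/(-4 - 47))**2 = (6*(1 + 2209 + 188)/(-51))**2 = (6*(-1/51)*2398)**2 = (-4796/17)**2 = 23001616/289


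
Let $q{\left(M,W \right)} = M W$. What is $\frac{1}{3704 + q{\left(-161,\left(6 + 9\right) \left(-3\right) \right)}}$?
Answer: $\frac{1}{10949} \approx 9.1332 \cdot 10^{-5}$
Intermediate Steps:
$\frac{1}{3704 + q{\left(-161,\left(6 + 9\right) \left(-3\right) \right)}} = \frac{1}{3704 - 161 \left(6 + 9\right) \left(-3\right)} = \frac{1}{3704 - 161 \cdot 15 \left(-3\right)} = \frac{1}{3704 - -7245} = \frac{1}{3704 + 7245} = \frac{1}{10949}$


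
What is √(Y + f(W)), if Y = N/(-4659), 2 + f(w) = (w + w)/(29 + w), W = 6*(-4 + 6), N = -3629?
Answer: I*√23196010227/191019 ≈ 0.79732*I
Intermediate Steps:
W = 12 (W = 6*2 = 12)
f(w) = -2 + 2*w/(29 + w) (f(w) = -2 + (w + w)/(29 + w) = -2 + (2*w)/(29 + w) = -2 + 2*w/(29 + w))
Y = 3629/4659 (Y = -3629/(-4659) = -3629*(-1/4659) = 3629/4659 ≈ 0.77892)
√(Y + f(W)) = √(3629/4659 - 58/(29 + 12)) = √(3629/4659 - 58/41) = √(-121433/191019) = I*√23196010227/191019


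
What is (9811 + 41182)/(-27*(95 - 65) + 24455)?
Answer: 50993/23645 ≈ 2.1566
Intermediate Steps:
(9811 + 41182)/(-27*(95 - 65) + 24455) = 50993/(-27*30 + 24455) = 50993/(-810 + 24455) = 50993/23645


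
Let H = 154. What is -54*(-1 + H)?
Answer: -8262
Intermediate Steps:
-54*(-1 + H) = -54*(-1 + 154) = -54*153 = -8262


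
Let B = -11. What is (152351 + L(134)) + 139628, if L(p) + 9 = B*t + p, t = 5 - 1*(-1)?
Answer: 292038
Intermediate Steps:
t = 6 (t = 5 + 1 = 6)
L(p) = -75 + p (L(p) = -9 + (-11*6 + p) = -9 + (-66 + p) = -75 + p)
(152351 + L(134)) + 139628 = (152351 + (-75 + 134)) + 139628 = (152351 + 59) + 139628 = 152410 + 139628 = 292038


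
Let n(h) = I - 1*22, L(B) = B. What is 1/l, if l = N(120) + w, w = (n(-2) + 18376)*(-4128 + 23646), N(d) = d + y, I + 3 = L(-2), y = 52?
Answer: 1/358135954 ≈ 2.7922e-9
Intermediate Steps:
I = -5 (I = -3 - 2 = -5)
n(h) = -27 (n(h) = -5 - 1*22 = -5 - 22 = -27)
N(d) = 52 + d (N(d) = d + 52 = 52 + d)
w = 358135782 (w = (-27 + 18376)*(-4128 + 23646) = 18349*19518 = 358135782)
l = 358135954 (l = (52 + 120) + 358135782 = 172 + 358135782 = 358135954)
1/l = 1/358135954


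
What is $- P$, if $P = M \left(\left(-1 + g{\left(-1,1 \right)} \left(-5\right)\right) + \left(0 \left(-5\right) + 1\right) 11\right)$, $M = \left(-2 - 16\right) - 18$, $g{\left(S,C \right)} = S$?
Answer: $540$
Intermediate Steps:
$M = -36$ ($M = \left(-2 - 16\right) - 18 = -18 - 18 = -36$)
$P = -540$ ($P = - 36 \left(\left(-1 - -5\right) + \left(0 \left(-5\right) + 1\right) 11\right) = - 36 \left(\left(-1 + 5\right) + \left(0 + 1\right) 11\right) = - 36 \left(4 + 1 \cdot 11\right) = - 36 \left(4 + 11\right) = \left(-36\right) 15 = -540$)
$- P = \left(-1\right) \left(-540\right) = 540$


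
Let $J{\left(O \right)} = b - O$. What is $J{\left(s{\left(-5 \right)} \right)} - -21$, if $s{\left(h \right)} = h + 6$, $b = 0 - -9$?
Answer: $29$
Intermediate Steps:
$b = 9$ ($b = 0 + 9 = 9$)
$s{\left(h \right)} = 6 + h$
$J{\left(O \right)} = 9 - O$
$J{\left(s{\left(-5 \right)} \right)} - -21 = \left(9 - \left(6 - 5\right)\right) - -21 = \left(9 - 1\right) + 21 = 8 + 21 = 29$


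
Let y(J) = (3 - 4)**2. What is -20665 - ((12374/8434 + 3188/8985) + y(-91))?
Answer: -783098504161/37889745 ≈ -20668.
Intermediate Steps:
y(J) = 1 (y(J) = (-1)**2 = 1)
-20665 - ((12374/8434 + 3188/8985) + y(-91)) = -20665 - ((12374/8434 + 3188/8985) + 1) = -20665 - ((12374*(1/8434) + 3188*(1/8985)) + 1) = -20665 - ((6187/4217 + 3188/8985) + 1) = -20665 - (69033991/37889745 + 1) = -20665 - 1*106923736/37889745 = -20665 - 106923736/37889745 = -783098504161/37889745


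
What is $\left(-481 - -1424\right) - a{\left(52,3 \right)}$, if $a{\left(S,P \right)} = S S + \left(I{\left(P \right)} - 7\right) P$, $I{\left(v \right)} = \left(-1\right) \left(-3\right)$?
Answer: $-1749$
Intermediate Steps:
$I{\left(v \right)} = 3$
$a{\left(S,P \right)} = S^{2} - 4 P$ ($a{\left(S,P \right)} = S S + \left(3 - 7\right) P = S^{2} - 4 P$)
$\left(-481 - -1424\right) - a{\left(52,3 \right)} = \left(-481 - -1424\right) - \left(52^{2} - 12\right) = \left(-481 + 1424\right) - \left(2704 - 12\right) = 943 - 2692 = -1749$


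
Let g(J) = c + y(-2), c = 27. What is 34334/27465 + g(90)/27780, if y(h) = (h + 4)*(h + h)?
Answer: 21207119/16955060 ≈ 1.2508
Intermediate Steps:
y(h) = 2*h*(4 + h) (y(h) = (4 + h)*(2*h) = 2*h*(4 + h))
g(J) = 19 (g(J) = 27 + 2*(-2)*(4 - 2) = 27 + 2*(-2)*2 = 27 - 8 = 19)
34334/27465 + g(90)/27780 = 34334/27465 + 19/27780 = 21207119/16955060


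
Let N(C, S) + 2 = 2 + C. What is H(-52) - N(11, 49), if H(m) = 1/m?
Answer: -573/52 ≈ -11.019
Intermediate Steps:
N(C, S) = C (N(C, S) = -2 + (2 + C) = C)
H(-52) - N(11, 49) = 1/(-52) - 1*11 = -1/52 - 11 = -573/52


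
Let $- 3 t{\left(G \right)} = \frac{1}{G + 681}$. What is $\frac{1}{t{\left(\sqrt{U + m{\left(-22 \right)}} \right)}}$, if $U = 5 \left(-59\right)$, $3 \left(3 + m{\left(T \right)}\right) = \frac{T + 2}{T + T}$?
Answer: $-2043 - \frac{i \sqrt{324357}}{11} \approx -2043.0 - 51.775 i$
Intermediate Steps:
$m{\left(T \right)} = -3 + \frac{2 + T}{6 T}$ ($m{\left(T \right)} = -3 + \frac{\left(T + 2\right) \frac{1}{T + T}}{3} = -3 + \frac{\left(2 + T\right) \frac{1}{2 T}}{3} = -3 + \frac{\frac{1}{2} \frac{1}{T} \left(2 + T\right)}{3} = -3 + \frac{2 + T}{6 T}$)
$U = -295$
$t{\left(G \right)} = - \frac{1}{3 \left(681 + G\right)}$ ($t{\left(G \right)} = - \frac{1}{3 \left(G + 681\right)} = - \frac{1}{3 \left(681 + G\right)}$)
$\frac{1}{t{\left(\sqrt{U + m{\left(-22 \right)}} \right)}} = \frac{1}{\left(-1\right) \frac{1}{2043 + 3 \sqrt{-295 + \frac{2 - -374}{6 \left(-22\right)}}}} = \frac{1}{\left(-1\right) \frac{1}{2043 + 3 \sqrt{-295 + \frac{1}{6} \left(- \frac{1}{22}\right) \left(2 + 374\right)}}} = \frac{1}{\left(-1\right) \frac{1}{2043 + 3 \sqrt{-295 + \frac{1}{6} \left(- \frac{1}{22}\right) 376}}} = \frac{1}{\left(-1\right) \frac{1}{2043 + 3 \sqrt{-295 - \frac{94}{33}}}} = \frac{1}{\left(-1\right) \frac{1}{2043 + 3 \sqrt{- \frac{9829}{33}}}} = \frac{1}{\left(-1\right) \frac{1}{2043 + 3 \frac{i \sqrt{324357}}{33}}} = \frac{1}{\left(-1\right) \frac{1}{2043 + \frac{i \sqrt{324357}}{11}}} = -2043 - \frac{i \sqrt{324357}}{11}$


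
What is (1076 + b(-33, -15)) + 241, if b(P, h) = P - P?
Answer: 1317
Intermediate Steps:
b(P, h) = 0
(1076 + b(-33, -15)) + 241 = (1076 + 0) + 241 = 1076 + 241 = 1317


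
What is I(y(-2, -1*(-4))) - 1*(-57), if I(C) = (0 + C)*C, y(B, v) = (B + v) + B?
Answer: 57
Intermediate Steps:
y(B, v) = v + 2*B
I(C) = C² (I(C) = C*C = C²)
I(y(-2, -1*(-4))) - 1*(-57) = (-1*(-4) + 2*(-2))² - 1*(-57) = (4 - 4)² + 57 = 0² + 57 = 0 + 57 = 57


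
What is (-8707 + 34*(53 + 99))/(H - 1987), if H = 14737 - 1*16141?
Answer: 3539/3391 ≈ 1.0436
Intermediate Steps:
H = -1404 (H = 14737 - 16141 = -1404)
(-8707 + 34*(53 + 99))/(H - 1987) = (-8707 + 34*(53 + 99))/(-1404 - 1987) = (-8707 + 34*152)/(-3391) = (-8707 + 5168)*(-1/3391) = -3539*(-1/3391) = 3539/3391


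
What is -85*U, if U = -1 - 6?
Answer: 595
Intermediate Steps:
U = -7
-85*U = -85*(-7) = 595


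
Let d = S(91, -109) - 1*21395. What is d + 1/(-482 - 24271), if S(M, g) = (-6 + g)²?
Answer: -202232011/24753 ≈ -8170.0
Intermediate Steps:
d = -8170 (d = (-6 - 109)² - 1*21395 = (-115)² - 21395 = 13225 - 21395 = -8170)
d + 1/(-482 - 24271) = -8170 + 1/(-482 - 24271) = -8170 + 1/(-24753) = -8170 - 1/24753 = -202232011/24753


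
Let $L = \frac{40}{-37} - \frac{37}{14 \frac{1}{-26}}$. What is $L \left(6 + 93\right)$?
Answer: $\frac{1734183}{259} \approx 6695.7$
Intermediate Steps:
$L = \frac{17517}{259}$ ($L = 40 \left(- \frac{1}{37}\right) - \frac{37}{14 \left(- \frac{1}{26}\right)} = - \frac{40}{37} - \frac{37}{- \frac{7}{13}} = - \frac{40}{37} - - \frac{481}{7} = - \frac{40}{37} + \frac{481}{7} = \frac{17517}{259} \approx 67.633$)
$L \left(6 + 93\right) = \frac{17517 \left(6 + 93\right)}{259} = \frac{17517}{259} \cdot 99 = \frac{1734183}{259}$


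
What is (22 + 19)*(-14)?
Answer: -574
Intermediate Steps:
(22 + 19)*(-14) = 41*(-14) = -574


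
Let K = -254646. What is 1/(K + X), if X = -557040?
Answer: -1/811686 ≈ -1.2320e-6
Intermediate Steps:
1/(K + X) = 1/(-254646 - 557040) = 1/(-811686) = -1/811686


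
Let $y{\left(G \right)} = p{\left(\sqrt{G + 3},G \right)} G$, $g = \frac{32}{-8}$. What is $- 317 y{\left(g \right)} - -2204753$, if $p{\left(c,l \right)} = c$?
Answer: $2204753 + 1268 i \approx 2.2048 \cdot 10^{6} + 1268.0 i$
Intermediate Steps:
$g = -4$ ($g = 32 \left(- \frac{1}{8}\right) = -4$)
$y{\left(G \right)} = G \sqrt{3 + G}$ ($y{\left(G \right)} = \sqrt{G + 3} G = \sqrt{3 + G} G = G \sqrt{3 + G}$)
$- 317 y{\left(g \right)} - -2204753 = - 317 \left(- 4 \sqrt{3 - 4}\right) - -2204753 = - 317 \left(- 4 \sqrt{-1}\right) + 2204753 = - 317 \left(- 4 i\right) + 2204753 = 1268 i + 2204753 = 2204753 + 1268 i$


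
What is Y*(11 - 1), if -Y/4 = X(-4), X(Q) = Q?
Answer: 160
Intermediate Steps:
Y = 16 (Y = -4*(-4) = 16)
Y*(11 - 1) = 16*(11 - 1) = 16*10 = 160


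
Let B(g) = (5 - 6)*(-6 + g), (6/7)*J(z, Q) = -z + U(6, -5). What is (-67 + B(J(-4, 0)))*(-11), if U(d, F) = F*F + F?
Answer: 979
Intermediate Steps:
U(d, F) = F + F² (U(d, F) = F² + F = F + F²)
J(z, Q) = 70/3 - 7*z/6 (J(z, Q) = 7*(-z - 5*(1 - 5))/6 = 7*(-z - 5*(-4))/6 = 7*(-z + 20)/6 = 7*(20 - z)/6 = 70/3 - 7*z/6)
B(g) = 6 - g (B(g) = -(-6 + g) = 6 - g)
(-67 + B(J(-4, 0)))*(-11) = (-67 + (6 - (70/3 - 7/6*(-4))))*(-11) = (-67 + (6 - (70/3 + 14/3)))*(-11) = (-67 + (6 - 1*28))*(-11) = (-67 + (6 - 28))*(-11) = (-67 - 22)*(-11) = -89*(-11) = 979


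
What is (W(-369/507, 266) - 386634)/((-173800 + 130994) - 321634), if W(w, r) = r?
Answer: 48296/45555 ≈ 1.0602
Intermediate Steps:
(W(-369/507, 266) - 386634)/((-173800 + 130994) - 321634) = (266 - 386634)/((-173800 + 130994) - 321634) = -386368/(-42806 - 321634) = -386368/(-364440) = -386368*(-1/364440) = 48296/45555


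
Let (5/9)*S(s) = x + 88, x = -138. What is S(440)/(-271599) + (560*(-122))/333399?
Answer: -6175212590/30183611667 ≈ -0.20459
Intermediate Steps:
S(s) = -90 (S(s) = 9*(-138 + 88)/5 = (9/5)*(-50) = -90)
S(440)/(-271599) + (560*(-122))/333399 = -90/(-271599) + (560*(-122))/333399 = -90*(-1/271599) - 68320*1/333399 = 30/90533 - 68320/333399 = -6175212590/30183611667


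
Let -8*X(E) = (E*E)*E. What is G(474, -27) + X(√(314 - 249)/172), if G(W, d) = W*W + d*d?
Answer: 225405 - 65*√65/40707584 ≈ 2.2541e+5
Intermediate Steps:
X(E) = -E³/8 (X(E) = -E*E*E/8 = -E²*E/8 = -E³/8)
G(W, d) = W² + d²
G(474, -27) + X(√(314 - 249)/172) = (474² + (-27)²) - (314 - 249)^(3/2)/5088448/8 = (224676 + 729) - 65*√65/5088448/8 = 225405 - 65*√65/5088448/8 = 225405 - 65*√65/40707584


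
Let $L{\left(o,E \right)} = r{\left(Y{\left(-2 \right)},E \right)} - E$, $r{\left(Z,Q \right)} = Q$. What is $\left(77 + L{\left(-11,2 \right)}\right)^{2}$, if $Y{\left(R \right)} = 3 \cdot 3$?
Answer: $5929$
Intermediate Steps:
$Y{\left(R \right)} = 9$
$L{\left(o,E \right)} = 0$ ($L{\left(o,E \right)} = E - E = 0$)
$\left(77 + L{\left(-11,2 \right)}\right)^{2} = \left(77 + 0\right)^{2} = 77^{2} = 5929$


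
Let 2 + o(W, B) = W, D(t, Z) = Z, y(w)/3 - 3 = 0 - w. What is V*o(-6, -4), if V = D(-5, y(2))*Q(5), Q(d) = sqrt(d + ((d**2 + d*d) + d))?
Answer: -48*sqrt(15) ≈ -185.90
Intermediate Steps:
y(w) = 9 - 3*w (y(w) = 9 + 3*(0 - w) = 9 + 3*(-w) = 9 - 3*w)
o(W, B) = -2 + W
Q(d) = sqrt(2*d + 2*d**2) (Q(d) = sqrt(d + ((d**2 + d**2) + d)) = sqrt(d + (2*d**2 + d)) = sqrt(d + (d + 2*d**2)) = sqrt(2*d + 2*d**2))
V = 6*sqrt(15) (V = (9 - 3*2)*(sqrt(2)*sqrt(5*(1 + 5))) = (9 - 6)*(sqrt(2)*sqrt(5*6)) = 3*(sqrt(2)*sqrt(30)) = 3*(2*sqrt(15)) = 6*sqrt(15) ≈ 23.238)
V*o(-6, -4) = (6*sqrt(15))*(-2 - 6) = (6*sqrt(15))*(-8) = -48*sqrt(15)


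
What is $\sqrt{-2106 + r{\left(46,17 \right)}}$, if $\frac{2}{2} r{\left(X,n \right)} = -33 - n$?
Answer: $14 i \sqrt{11} \approx 46.433 i$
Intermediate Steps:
$r{\left(X,n \right)} = -33 - n$
$\sqrt{-2106 + r{\left(46,17 \right)}} = \sqrt{-2106 - 50} = \sqrt{-2156} = 14 i \sqrt{11}$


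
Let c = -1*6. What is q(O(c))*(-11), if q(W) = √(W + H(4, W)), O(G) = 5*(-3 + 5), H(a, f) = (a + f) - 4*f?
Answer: -44*I ≈ -44.0*I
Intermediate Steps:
H(a, f) = a - 3*f
c = -6
O(G) = 10 (O(G) = 5*2 = 10)
q(W) = √(4 - 2*W) (q(W) = √(W + (4 - 3*W)) = √(4 - 2*W))
q(O(c))*(-11) = √(4 - 2*10)*(-11) = √(4 - 20)*(-11) = √(-16)*(-11) = (4*I)*(-11) = -44*I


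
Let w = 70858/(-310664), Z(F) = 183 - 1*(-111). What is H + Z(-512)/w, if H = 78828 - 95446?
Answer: -634426730/35429 ≈ -17907.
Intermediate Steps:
Z(F) = 294 (Z(F) = 183 + 111 = 294)
w = -35429/155332 (w = 70858*(-1/310664) = -35429/155332 ≈ -0.22809)
H = -16618
H + Z(-512)/w = -16618 + 294/(-35429/155332) = -16618 + 294*(-155332/35429) = -16618 - 45667608/35429 = -634426730/35429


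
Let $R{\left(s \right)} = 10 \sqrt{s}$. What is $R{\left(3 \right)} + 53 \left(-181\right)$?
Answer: $-9593 + 10 \sqrt{3} \approx -9575.7$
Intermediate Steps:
$R{\left(3 \right)} + 53 \left(-181\right) = 10 \sqrt{3} + 53 \left(-181\right) = 10 \sqrt{3} - 9593 = -9593 + 10 \sqrt{3}$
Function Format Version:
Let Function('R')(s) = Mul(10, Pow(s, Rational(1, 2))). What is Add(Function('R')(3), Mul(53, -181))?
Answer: Add(-9593, Mul(10, Pow(3, Rational(1, 2)))) ≈ -9575.7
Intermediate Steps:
Add(Function('R')(3), Mul(53, -181)) = Add(Mul(10, Pow(3, Rational(1, 2))), Mul(53, -181)) = Add(Mul(10, Pow(3, Rational(1, 2))), -9593) = Add(-9593, Mul(10, Pow(3, Rational(1, 2))))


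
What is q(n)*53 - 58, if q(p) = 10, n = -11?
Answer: 472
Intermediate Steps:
q(n)*53 - 58 = 10*53 - 58 = 530 - 58 = 472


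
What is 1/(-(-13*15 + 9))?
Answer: 1/186 ≈ 0.0053763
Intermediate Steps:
1/(-(-13*15 + 9)) = 1/(-(-195 + 9)) = 1/(-1*(-186)) = 1/186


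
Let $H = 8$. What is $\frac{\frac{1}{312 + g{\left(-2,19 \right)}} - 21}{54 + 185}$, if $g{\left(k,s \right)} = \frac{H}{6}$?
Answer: $- \frac{19737}{224660} \approx -0.087853$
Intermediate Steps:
$g{\left(k,s \right)} = \frac{4}{3}$ ($g{\left(k,s \right)} = \frac{8}{6} = 8 \cdot \frac{1}{6} = \frac{4}{3}$)
$\frac{\frac{1}{312 + g{\left(-2,19 \right)}} - 21}{54 + 185} = \frac{\frac{1}{312 + \frac{4}{3}} - 21}{54 + 185} = \frac{\frac{1}{\frac{940}{3}} - 21}{239} = \left(\frac{3}{940} - 21\right) \frac{1}{239} = \left(- \frac{19737}{940}\right) \frac{1}{239} = - \frac{19737}{224660}$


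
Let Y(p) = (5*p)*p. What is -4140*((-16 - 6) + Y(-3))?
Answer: -95220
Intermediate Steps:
Y(p) = 5*p²
-4140*((-16 - 6) + Y(-3)) = -4140*((-16 - 6) + 5*(-3)²) = -4140*(-22 + 5*9) = -4140*(-22 + 45) = -4140*23 = -95220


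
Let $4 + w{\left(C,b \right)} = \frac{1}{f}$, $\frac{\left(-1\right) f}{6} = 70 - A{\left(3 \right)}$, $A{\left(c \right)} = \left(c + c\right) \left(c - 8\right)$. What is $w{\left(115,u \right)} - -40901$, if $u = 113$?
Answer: $\frac{24538199}{600} \approx 40897.0$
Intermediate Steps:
$A{\left(c \right)} = 2 c \left(-8 + c\right)$
$f = -600$ ($f = - 6 \left(70 - 2 \cdot 3 \left(-8 + 3\right)\right) = - 6 \left(70 - 2 \cdot 3 \left(-5\right)\right) = - 6 \left(70 - -30\right) = - 6 \left(70 + 30\right) = \left(-6\right) 100 = -600$)
$w{\left(C,b \right)} = - \frac{2401}{600}$ ($w{\left(C,b \right)} = -4 + \frac{1}{-600} = -4 - \frac{1}{600} = - \frac{2401}{600}$)
$w{\left(115,u \right)} - -40901 = - \frac{2401}{600} - -40901 = - \frac{2401}{600} + 40901 = \frac{24538199}{600}$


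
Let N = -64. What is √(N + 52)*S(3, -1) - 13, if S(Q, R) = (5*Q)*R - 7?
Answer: -13 - 44*I*√3 ≈ -13.0 - 76.21*I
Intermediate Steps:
S(Q, R) = -7 + 5*Q*R (S(Q, R) = 5*Q*R - 7 = -7 + 5*Q*R)
√(N + 52)*S(3, -1) - 13 = √(-64 + 52)*(-7 + 5*3*(-1)) - 13 = √(-12)*(-7 - 15) - 13 = (2*I*√3)*(-22) - 13 = -44*I*√3 - 13 = -13 - 44*I*√3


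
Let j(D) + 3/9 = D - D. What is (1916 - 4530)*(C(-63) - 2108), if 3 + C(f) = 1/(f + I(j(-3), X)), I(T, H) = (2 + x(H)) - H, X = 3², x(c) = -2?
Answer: 198654851/36 ≈ 5.5182e+6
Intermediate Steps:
j(D) = -⅓ (j(D) = -⅓ + (D - D) = -⅓ + 0 = -⅓)
X = 9
I(T, H) = -H (I(T, H) = (2 - 2) - H = 0 - H = -H)
C(f) = -3 + 1/(-9 + f) (C(f) = -3 + 1/(f - 1*9) = -3 + 1/(f - 9) = -3 + 1/(-9 + f))
(1916 - 4530)*(C(-63) - 2108) = (1916 - 4530)*((28 - 3*(-63))/(-9 - 63) - 2108) = -2614*((28 + 189)/(-72) - 2108) = -2614*(-1/72*217 - 2108) = -2614*(-217/72 - 2108) = -2614*(-151993/72) = 198654851/36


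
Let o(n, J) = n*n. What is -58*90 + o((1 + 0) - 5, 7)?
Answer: -5204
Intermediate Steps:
o(n, J) = n²
-58*90 + o((1 + 0) - 5, 7) = -58*90 + ((1 + 0) - 5)² = -5220 + (1 - 5)² = -5220 + (-4)² = -5220 + 16 = -5204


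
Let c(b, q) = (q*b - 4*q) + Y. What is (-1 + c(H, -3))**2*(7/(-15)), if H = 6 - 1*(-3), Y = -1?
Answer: -2023/15 ≈ -134.87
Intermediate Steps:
H = 9 (H = 6 + 3 = 9)
c(b, q) = -1 - 4*q + b*q (c(b, q) = (q*b - 4*q) - 1 = (b*q - 4*q) - 1 = (-4*q + b*q) - 1 = -1 - 4*q + b*q)
(-1 + c(H, -3))**2*(7/(-15)) = (-1 + (-1 - 4*(-3) + 9*(-3)))**2*(7/(-15)) = (-1 + (-1 + 12 - 27))**2*(7*(-1/15)) = (-1 - 16)**2*(-7/15) = (-17)**2*(-7/15) = 289*(-7/15) = -2023/15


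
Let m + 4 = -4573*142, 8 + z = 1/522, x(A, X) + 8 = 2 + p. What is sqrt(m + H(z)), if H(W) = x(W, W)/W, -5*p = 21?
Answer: 4*I*sqrt(707431420430)/4175 ≈ 805.83*I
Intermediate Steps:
p = -21/5 (p = -1/5*21 = -21/5 ≈ -4.2000)
x(A, X) = -51/5 (x(A, X) = -8 + (2 - 21/5) = -8 - 11/5 = -51/5)
z = -4175/522 (z = -8 + 1/522 = -4175/522 ≈ -7.9981)
H(W) = -51/(5*W)
m = -649370 (m = -4 - 4573*142 = -4 - 649366 = -649370)
sqrt(m + H(z)) = sqrt(-649370 - 51/(5*(-4175/522))) = sqrt(-649370 - 51/5*(-522/4175)) = sqrt(-649370 + 26622/20875) = sqrt(-13555572128/20875) = 4*I*sqrt(707431420430)/4175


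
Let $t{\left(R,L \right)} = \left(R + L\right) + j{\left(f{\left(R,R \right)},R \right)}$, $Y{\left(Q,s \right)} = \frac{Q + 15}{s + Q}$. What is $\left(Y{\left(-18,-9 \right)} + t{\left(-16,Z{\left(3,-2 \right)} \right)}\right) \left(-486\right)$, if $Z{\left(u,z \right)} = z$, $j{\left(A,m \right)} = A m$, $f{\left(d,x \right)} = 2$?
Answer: $24246$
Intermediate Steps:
$Y{\left(Q,s \right)} = \frac{15 + Q}{Q + s}$
$t{\left(R,L \right)} = L + 3 R$ ($t{\left(R,L \right)} = \left(R + L\right) + 2 R = \left(L + R\right) + 2 R = L + 3 R$)
$\left(Y{\left(-18,-9 \right)} + t{\left(-16,Z{\left(3,-2 \right)} \right)}\right) \left(-486\right) = \left(\frac{15 - 18}{-18 - 9} + \left(-2 + 3 \left(-16\right)\right)\right) \left(-486\right) = \left(\frac{1}{-27} \left(-3\right) - 50\right) \left(-486\right) = \left(\left(- \frac{1}{27}\right) \left(-3\right) - 50\right) \left(-486\right) = \left(\frac{1}{9} - 50\right) \left(-486\right) = \left(- \frac{449}{9}\right) \left(-486\right) = 24246$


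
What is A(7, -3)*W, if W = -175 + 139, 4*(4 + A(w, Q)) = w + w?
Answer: 18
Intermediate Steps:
A(w, Q) = -4 + w/2 (A(w, Q) = -4 + (w + w)/4 = -4 + (2*w)/4 = -4 + w/2)
W = -36
A(7, -3)*W = (-4 + (1/2)*7)*(-36) = (-4 + 7/2)*(-36) = -1/2*(-36) = 18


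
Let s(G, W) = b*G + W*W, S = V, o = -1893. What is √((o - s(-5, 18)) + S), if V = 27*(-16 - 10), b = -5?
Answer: 8*I*√46 ≈ 54.259*I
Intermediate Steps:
V = -702 (V = 27*(-26) = -702)
S = -702
s(G, W) = W² - 5*G (s(G, W) = -5*G + W*W = -5*G + W² = W² - 5*G)
√((o - s(-5, 18)) + S) = √((-1893 - (18² - 5*(-5))) - 702) = √((-1893 - (324 + 25)) - 702) = √((-1893 - 1*349) - 702) = √((-1893 - 349) - 702) = √(-2242 - 702) = √(-2944) = 8*I*√46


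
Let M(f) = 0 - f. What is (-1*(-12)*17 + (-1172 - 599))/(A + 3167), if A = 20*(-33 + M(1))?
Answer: -1567/2487 ≈ -0.63008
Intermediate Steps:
M(f) = -f
A = -680 (A = 20*(-33 - 1*1) = 20*(-33 - 1) = 20*(-34) = -680)
(-1*(-12)*17 + (-1172 - 599))/(A + 3167) = (-1*(-12)*17 + (-1172 - 599))/(-680 + 3167) = (12*17 - 1771)/2487 = (204 - 1771)*(1/2487) = -1567*1/2487 = -1567/2487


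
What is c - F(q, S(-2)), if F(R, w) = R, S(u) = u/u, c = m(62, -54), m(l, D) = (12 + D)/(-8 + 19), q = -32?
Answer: 310/11 ≈ 28.182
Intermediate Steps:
m(l, D) = 12/11 + D/11 (m(l, D) = (12 + D)/11 = (12 + D)*(1/11) = 12/11 + D/11)
c = -42/11 (c = 12/11 + (1/11)*(-54) = 12/11 - 54/11 = -42/11 ≈ -3.8182)
S(u) = 1
c - F(q, S(-2)) = -42/11 - 1*(-32) = -42/11 + 32 = 310/11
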